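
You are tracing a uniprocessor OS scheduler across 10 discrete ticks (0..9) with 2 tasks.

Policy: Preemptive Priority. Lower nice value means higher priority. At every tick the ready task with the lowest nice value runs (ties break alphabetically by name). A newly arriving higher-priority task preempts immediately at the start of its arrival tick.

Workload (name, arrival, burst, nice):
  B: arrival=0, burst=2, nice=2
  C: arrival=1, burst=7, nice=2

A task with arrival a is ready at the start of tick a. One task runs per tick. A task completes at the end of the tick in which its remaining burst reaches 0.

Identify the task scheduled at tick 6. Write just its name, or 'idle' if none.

running at tick 6 = C

t=0: ready={B} → run B
t=1: ready={B,C} → run B
t=2: ready={C} → run C
t=3: ready={C} → run C
t=4: ready={C} → run C
t=5: ready={C} → run C
t=6: ready={C} → run C
t=7: ready={C} → run C
t=8: ready={C} → run C
t=9: (idle)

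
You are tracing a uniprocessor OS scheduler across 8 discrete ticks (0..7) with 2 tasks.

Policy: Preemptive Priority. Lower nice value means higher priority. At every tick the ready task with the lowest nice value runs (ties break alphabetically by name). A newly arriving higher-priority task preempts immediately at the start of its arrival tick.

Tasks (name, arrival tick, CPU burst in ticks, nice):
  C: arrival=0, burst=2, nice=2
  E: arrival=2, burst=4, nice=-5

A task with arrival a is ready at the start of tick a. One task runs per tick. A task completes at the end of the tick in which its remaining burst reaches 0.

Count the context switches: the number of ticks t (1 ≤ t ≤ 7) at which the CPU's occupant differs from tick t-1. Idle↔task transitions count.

context switches = 2

t=0: ready={C} → run C
t=1: ready={C} → run C
t=2: ready={E} → run E
t=3: ready={E} → run E
t=4: ready={E} → run E
t=5: ready={E} → run E
t=6: (idle)
t=7: (idle)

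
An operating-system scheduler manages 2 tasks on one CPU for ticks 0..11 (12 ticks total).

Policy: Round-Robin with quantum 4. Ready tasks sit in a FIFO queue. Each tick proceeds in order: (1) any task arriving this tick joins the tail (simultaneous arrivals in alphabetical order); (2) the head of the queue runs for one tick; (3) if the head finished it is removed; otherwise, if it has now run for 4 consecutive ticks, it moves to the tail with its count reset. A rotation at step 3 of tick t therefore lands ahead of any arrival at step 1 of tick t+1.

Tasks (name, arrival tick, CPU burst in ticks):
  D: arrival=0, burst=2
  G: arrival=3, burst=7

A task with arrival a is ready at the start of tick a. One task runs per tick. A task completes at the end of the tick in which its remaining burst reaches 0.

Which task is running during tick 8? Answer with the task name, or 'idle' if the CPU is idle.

t=0: queue=[D] q_used=0 → run D
t=1: queue=[D] q_used=1 → run D
t=2: (idle)
t=3: queue=[G] q_used=0 → run G
t=4: queue=[G] q_used=1 → run G
t=5: queue=[G] q_used=2 → run G
t=6: queue=[G] q_used=3 → run G
t=7: queue=[G] q_used=0 → run G
t=8: queue=[G] q_used=1 → run G
t=9: queue=[G] q_used=2 → run G
t=10: (idle)
t=11: (idle)

running at tick 8 = G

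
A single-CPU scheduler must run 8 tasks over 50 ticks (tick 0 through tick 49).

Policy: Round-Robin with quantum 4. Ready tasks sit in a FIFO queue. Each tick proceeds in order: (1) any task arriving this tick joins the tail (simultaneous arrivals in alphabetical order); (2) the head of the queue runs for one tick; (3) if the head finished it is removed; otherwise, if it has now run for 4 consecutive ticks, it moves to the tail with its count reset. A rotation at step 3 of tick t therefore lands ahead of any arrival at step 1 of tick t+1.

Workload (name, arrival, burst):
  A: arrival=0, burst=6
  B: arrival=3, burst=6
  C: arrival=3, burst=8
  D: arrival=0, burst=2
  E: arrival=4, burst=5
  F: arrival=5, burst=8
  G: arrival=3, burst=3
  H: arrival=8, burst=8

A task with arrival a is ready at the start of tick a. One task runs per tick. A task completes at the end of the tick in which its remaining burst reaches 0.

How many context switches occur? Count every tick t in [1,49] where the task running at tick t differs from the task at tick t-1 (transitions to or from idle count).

context switches = 14

t=0: queue=[A,D] q_used=0 → run A
t=1: queue=[A,D] q_used=1 → run A
t=2: queue=[A,D] q_used=2 → run A
t=3: queue=[A,D,B,C,G] q_used=3 → run A
t=4: queue=[D,B,C,G,A,E] q_used=0 → run D
t=5: queue=[D,B,C,G,A,E,F] q_used=1 → run D
t=6: queue=[B,C,G,A,E,F] q_used=0 → run B
t=7: queue=[B,C,G,A,E,F] q_used=1 → run B
t=8: queue=[B,C,G,A,E,F,H] q_used=2 → run B
t=9: queue=[B,C,G,A,E,F,H] q_used=3 → run B
t=10: queue=[C,G,A,E,F,H,B] q_used=0 → run C
t=11: queue=[C,G,A,E,F,H,B] q_used=1 → run C
t=12: queue=[C,G,A,E,F,H,B] q_used=2 → run C
t=13: queue=[C,G,A,E,F,H,B] q_used=3 → run C
t=14: queue=[G,A,E,F,H,B,C] q_used=0 → run G
t=15: queue=[G,A,E,F,H,B,C] q_used=1 → run G
t=16: queue=[G,A,E,F,H,B,C] q_used=2 → run G
t=17: queue=[A,E,F,H,B,C] q_used=0 → run A
t=18: queue=[A,E,F,H,B,C] q_used=1 → run A
t=19: queue=[E,F,H,B,C] q_used=0 → run E
t=20: queue=[E,F,H,B,C] q_used=1 → run E
t=21: queue=[E,F,H,B,C] q_used=2 → run E
t=22: queue=[E,F,H,B,C] q_used=3 → run E
t=23: queue=[F,H,B,C,E] q_used=0 → run F
t=24: queue=[F,H,B,C,E] q_used=1 → run F
t=25: queue=[F,H,B,C,E] q_used=2 → run F
t=26: queue=[F,H,B,C,E] q_used=3 → run F
t=27: queue=[H,B,C,E,F] q_used=0 → run H
t=28: queue=[H,B,C,E,F] q_used=1 → run H
t=29: queue=[H,B,C,E,F] q_used=2 → run H
t=30: queue=[H,B,C,E,F] q_used=3 → run H
t=31: queue=[B,C,E,F,H] q_used=0 → run B
t=32: queue=[B,C,E,F,H] q_used=1 → run B
t=33: queue=[C,E,F,H] q_used=0 → run C
t=34: queue=[C,E,F,H] q_used=1 → run C
t=35: queue=[C,E,F,H] q_used=2 → run C
t=36: queue=[C,E,F,H] q_used=3 → run C
t=37: queue=[E,F,H] q_used=0 → run E
t=38: queue=[F,H] q_used=0 → run F
t=39: queue=[F,H] q_used=1 → run F
t=40: queue=[F,H] q_used=2 → run F
t=41: queue=[F,H] q_used=3 → run F
t=42: queue=[H] q_used=0 → run H
t=43: queue=[H] q_used=1 → run H
t=44: queue=[H] q_used=2 → run H
t=45: queue=[H] q_used=3 → run H
t=46: (idle)
t=47: (idle)
t=48: (idle)
t=49: (idle)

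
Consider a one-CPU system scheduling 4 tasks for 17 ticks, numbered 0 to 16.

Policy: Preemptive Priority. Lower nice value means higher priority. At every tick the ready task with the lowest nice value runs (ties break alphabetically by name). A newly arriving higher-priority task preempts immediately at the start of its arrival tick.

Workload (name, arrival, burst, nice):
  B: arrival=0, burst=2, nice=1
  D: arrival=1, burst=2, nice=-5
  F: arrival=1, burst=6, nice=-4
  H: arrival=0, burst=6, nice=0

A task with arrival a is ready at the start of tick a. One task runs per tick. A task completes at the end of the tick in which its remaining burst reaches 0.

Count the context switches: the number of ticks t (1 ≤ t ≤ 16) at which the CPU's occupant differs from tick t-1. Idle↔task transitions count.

context switches = 5

t=0: ready={B,H} → run H
t=1: ready={B,D,F,H} → run D
t=2: ready={B,D,F,H} → run D
t=3: ready={B,F,H} → run F
t=4: ready={B,F,H} → run F
t=5: ready={B,F,H} → run F
t=6: ready={B,F,H} → run F
t=7: ready={B,F,H} → run F
t=8: ready={B,F,H} → run F
t=9: ready={B,H} → run H
t=10: ready={B,H} → run H
t=11: ready={B,H} → run H
t=12: ready={B,H} → run H
t=13: ready={B,H} → run H
t=14: ready={B} → run B
t=15: ready={B} → run B
t=16: (idle)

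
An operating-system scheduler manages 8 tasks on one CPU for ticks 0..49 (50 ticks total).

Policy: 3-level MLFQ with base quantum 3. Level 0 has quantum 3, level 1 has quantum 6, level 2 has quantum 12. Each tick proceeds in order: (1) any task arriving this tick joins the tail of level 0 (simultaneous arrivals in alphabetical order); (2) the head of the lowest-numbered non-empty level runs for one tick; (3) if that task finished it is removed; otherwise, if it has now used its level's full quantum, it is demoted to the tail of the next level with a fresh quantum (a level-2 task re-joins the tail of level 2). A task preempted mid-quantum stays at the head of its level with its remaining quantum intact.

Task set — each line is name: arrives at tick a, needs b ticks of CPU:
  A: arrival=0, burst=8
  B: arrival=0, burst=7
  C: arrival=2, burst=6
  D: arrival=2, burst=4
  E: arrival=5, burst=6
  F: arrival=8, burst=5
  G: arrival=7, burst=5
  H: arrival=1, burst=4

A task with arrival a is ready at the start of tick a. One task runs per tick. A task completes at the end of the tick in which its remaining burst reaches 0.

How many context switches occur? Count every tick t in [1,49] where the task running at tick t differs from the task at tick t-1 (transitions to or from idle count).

context switches = 16

t=0: L0/L1/L2 = AB/-/- → run A
t=1: L0/L1/L2 = ABH/-/- → run A
t=2: L0/L1/L2 = ABHCD/-/- → run A
t=3: L0/L1/L2 = BHCD/A/- → run B
t=4: L0/L1/L2 = BHCD/A/- → run B
t=5: L0/L1/L2 = BHCDE/A/- → run B
t=6: L0/L1/L2 = HCDE/AB/- → run H
t=7: L0/L1/L2 = HCDEG/AB/- → run H
t=8: L0/L1/L2 = HCDEGF/AB/- → run H
t=9: L0/L1/L2 = CDEGF/ABH/- → run C
t=10: L0/L1/L2 = CDEGF/ABH/- → run C
t=11: L0/L1/L2 = CDEGF/ABH/- → run C
t=12: L0/L1/L2 = DEGF/ABHC/- → run D
t=13: L0/L1/L2 = DEGF/ABHC/- → run D
t=14: L0/L1/L2 = DEGF/ABHC/- → run D
t=15: L0/L1/L2 = EGF/ABHCD/- → run E
t=16: L0/L1/L2 = EGF/ABHCD/- → run E
t=17: L0/L1/L2 = EGF/ABHCD/- → run E
t=18: L0/L1/L2 = GF/ABHCDE/- → run G
t=19: L0/L1/L2 = GF/ABHCDE/- → run G
t=20: L0/L1/L2 = GF/ABHCDE/- → run G
t=21: L0/L1/L2 = F/ABHCDEG/- → run F
t=22: L0/L1/L2 = F/ABHCDEG/- → run F
t=23: L0/L1/L2 = F/ABHCDEG/- → run F
t=24: L0/L1/L2 = -/ABHCDEGF/- → run A
t=25: L0/L1/L2 = -/ABHCDEGF/- → run A
t=26: L0/L1/L2 = -/ABHCDEGF/- → run A
t=27: L0/L1/L2 = -/ABHCDEGF/- → run A
t=28: L0/L1/L2 = -/ABHCDEGF/- → run A
t=29: L0/L1/L2 = -/BHCDEGF/- → run B
t=30: L0/L1/L2 = -/BHCDEGF/- → run B
t=31: L0/L1/L2 = -/BHCDEGF/- → run B
t=32: L0/L1/L2 = -/BHCDEGF/- → run B
t=33: L0/L1/L2 = -/HCDEGF/- → run H
t=34: L0/L1/L2 = -/CDEGF/- → run C
t=35: L0/L1/L2 = -/CDEGF/- → run C
t=36: L0/L1/L2 = -/CDEGF/- → run C
t=37: L0/L1/L2 = -/DEGF/- → run D
t=38: L0/L1/L2 = -/EGF/- → run E
t=39: L0/L1/L2 = -/EGF/- → run E
t=40: L0/L1/L2 = -/EGF/- → run E
t=41: L0/L1/L2 = -/GF/- → run G
t=42: L0/L1/L2 = -/GF/- → run G
t=43: L0/L1/L2 = -/F/- → run F
t=44: L0/L1/L2 = -/F/- → run F
t=45: (idle)
t=46: (idle)
t=47: (idle)
t=48: (idle)
t=49: (idle)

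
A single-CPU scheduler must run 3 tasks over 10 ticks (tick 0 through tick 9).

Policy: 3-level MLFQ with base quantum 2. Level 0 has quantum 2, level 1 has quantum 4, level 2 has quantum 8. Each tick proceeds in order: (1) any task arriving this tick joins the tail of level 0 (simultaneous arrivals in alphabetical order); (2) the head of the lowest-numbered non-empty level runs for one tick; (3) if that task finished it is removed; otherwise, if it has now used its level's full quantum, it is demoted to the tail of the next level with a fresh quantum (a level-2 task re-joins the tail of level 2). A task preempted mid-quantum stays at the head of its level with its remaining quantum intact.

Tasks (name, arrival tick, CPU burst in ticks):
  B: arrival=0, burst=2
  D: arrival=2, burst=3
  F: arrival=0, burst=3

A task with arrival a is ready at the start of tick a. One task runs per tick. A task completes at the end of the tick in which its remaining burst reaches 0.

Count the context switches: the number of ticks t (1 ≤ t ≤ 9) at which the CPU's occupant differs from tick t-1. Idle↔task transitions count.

context switches = 5

t=0: L0/L1/L2 = BF/-/- → run B
t=1: L0/L1/L2 = BF/-/- → run B
t=2: L0/L1/L2 = FD/-/- → run F
t=3: L0/L1/L2 = FD/-/- → run F
t=4: L0/L1/L2 = D/F/- → run D
t=5: L0/L1/L2 = D/F/- → run D
t=6: L0/L1/L2 = -/FD/- → run F
t=7: L0/L1/L2 = -/D/- → run D
t=8: (idle)
t=9: (idle)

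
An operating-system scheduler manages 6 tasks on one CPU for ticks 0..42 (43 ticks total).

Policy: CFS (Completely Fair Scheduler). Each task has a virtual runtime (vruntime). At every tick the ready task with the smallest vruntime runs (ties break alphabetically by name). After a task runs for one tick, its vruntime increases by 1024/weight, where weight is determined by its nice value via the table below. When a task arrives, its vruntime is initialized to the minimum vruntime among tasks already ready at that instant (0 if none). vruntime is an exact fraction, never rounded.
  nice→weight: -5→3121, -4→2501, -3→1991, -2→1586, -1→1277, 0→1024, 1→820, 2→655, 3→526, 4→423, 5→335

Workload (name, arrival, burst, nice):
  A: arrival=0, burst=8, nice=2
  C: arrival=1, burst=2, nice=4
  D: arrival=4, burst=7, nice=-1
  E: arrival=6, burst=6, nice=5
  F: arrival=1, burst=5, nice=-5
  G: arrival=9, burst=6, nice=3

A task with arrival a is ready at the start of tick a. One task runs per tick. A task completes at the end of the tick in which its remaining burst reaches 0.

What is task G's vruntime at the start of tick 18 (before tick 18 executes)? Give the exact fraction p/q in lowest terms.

t=0: vr[A=0] → run A
t=1: vr[A=1024/655 C=1024/655 F=1024/655] → run A
t=2: vr[A=2048/655 C=1024/655 F=1024/655] → run C
t=3: vr[A=2048/655 C=1103872/277065 F=1024/655] → run F
t=4: vr[A=2048/655 C=1103872/277065 D=3866624/2044255 F=3866624/2044255] → run D
t=5: vr[A=2048/655 C=1103872/277065 D=7030995968/2610513635 F=3866624/2044255] → run F
t=6: vr[A=2048/655 C=1103872/277065 D=7030995968/2610513635 E=4537344/2044255 F=4537344/2044255] → run E
t=7: vr[A=2048/655 C=1103872/277065 D=7030995968/2610513635 E=722665472/136965085 F=4537344/2044255] → run F
t=8: vr[A=2048/655 C=1103872/277065 D=7030995968/2610513635 E=722665472/136965085 F=5208064/2044255] → run F
t=9: vr[A=2048/655 C=1103872/277065 D=7030995968/2610513635 E=722665472/136965085 F=5878784/2044255 G=7030995968/2610513635] → run D
t=10: vr[A=2048/655 C=1103872/277065 D=9124313088/2610513635 E=722665472/136965085 F=5878784/2044255 G=7030995968/2610513635] → run G
t=11: vr[A=2048/655 C=1103872/277065 D=9124313088/2610513635 E=722665472/136965085 F=5878784/2044255 G=3185734920704/686565086005] → run F
t=12: vr[A=2048/655 C=1103872/277065 D=9124313088/2610513635 E=722665472/136965085 G=3185734920704/686565086005] → run A
t=13: vr[A=3072/655 C=1103872/277065 D=9124313088/2610513635 E=722665472/136965085 G=3185734920704/686565086005] → run D
t=14: vr[A=3072/655 C=1103872/277065 D=11217630208/2610513635 E=722665472/136965085 G=3185734920704/686565086005] → run C
t=15: vr[A=3072/655 D=11217630208/2610513635 E=722665472/136965085 G=3185734920704/686565086005] → run D
t=16: vr[A=3072/655 D=13310947328/2610513635 E=722665472/136965085 G=3185734920704/686565086005] → run G
t=17: vr[A=3072/655 D=13310947328/2610513635 E=722665472/136965085 G=4522317901824/686565086005] → run A
t=18: vr[A=4096/655 D=13310947328/2610513635 E=722665472/136965085 G=4522317901824/686565086005] → run D
t=19: vr[A=4096/655 D=15404264448/2610513635 E=722665472/136965085 G=4522317901824/686565086005] → run E
t=20: vr[A=4096/655 D=15404264448/2610513635 E=1141328896/136965085 G=4522317901824/686565086005] → run D
t=21: vr[A=4096/655 D=17497581568/2610513635 E=1141328896/136965085 G=4522317901824/686565086005] → run A
t=22: vr[A=1024/131 D=17497581568/2610513635 E=1141328896/136965085 G=4522317901824/686565086005] → run G
t=23: vr[A=1024/131 D=17497581568/2610513635 E=1141328896/136965085 G=5858900882944/686565086005] → run D
t=24: vr[A=1024/131 E=1141328896/136965085 G=5858900882944/686565086005] → run A
t=25: vr[A=6144/655 E=1141328896/136965085 G=5858900882944/686565086005] → run E
t=26: vr[A=6144/655 E=311998464/27393017 G=5858900882944/686565086005] → run G
t=27: vr[A=6144/655 E=311998464/27393017 G=7195483864064/686565086005] → run A
t=28: vr[A=7168/655 E=311998464/27393017 G=7195483864064/686565086005] → run G
t=29: vr[A=7168/655 E=311998464/27393017 G=8532066845184/686565086005] → run A
t=30: vr[E=311998464/27393017 G=8532066845184/686565086005] → run E
t=31: vr[E=1978655744/136965085 G=8532066845184/686565086005] → run G
t=32: vr[E=1978655744/136965085] → run E
t=33: vr[E=2397319168/136965085] → run E
t=34: (idle)
t=35: (idle)
t=36: (idle)
t=37: (idle)
t=38: (idle)
t=39: (idle)
t=40: (idle)
t=41: (idle)
t=42: (idle)

vruntime(G, start of tick 18) = 4522317901824/686565086005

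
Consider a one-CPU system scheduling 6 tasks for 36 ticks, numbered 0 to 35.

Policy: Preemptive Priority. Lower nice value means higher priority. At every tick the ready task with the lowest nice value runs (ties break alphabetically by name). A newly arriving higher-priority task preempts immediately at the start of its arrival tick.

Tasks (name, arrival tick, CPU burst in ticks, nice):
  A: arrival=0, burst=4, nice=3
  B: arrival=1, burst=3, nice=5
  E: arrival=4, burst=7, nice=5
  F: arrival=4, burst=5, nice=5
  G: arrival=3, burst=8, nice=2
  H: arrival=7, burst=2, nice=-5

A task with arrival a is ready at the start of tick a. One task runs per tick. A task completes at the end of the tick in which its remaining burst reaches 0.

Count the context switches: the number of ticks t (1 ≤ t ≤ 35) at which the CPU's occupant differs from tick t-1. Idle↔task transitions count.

t=0: ready={A} → run A
t=1: ready={A,B} → run A
t=2: ready={A,B} → run A
t=3: ready={A,B,G} → run G
t=4: ready={A,B,E,F,G} → run G
t=5: ready={A,B,E,F,G} → run G
t=6: ready={A,B,E,F,G} → run G
t=7: ready={A,B,E,F,G,H} → run H
t=8: ready={A,B,E,F,G,H} → run H
t=9: ready={A,B,E,F,G} → run G
t=10: ready={A,B,E,F,G} → run G
t=11: ready={A,B,E,F,G} → run G
t=12: ready={A,B,E,F,G} → run G
t=13: ready={A,B,E,F} → run A
t=14: ready={B,E,F} → run B
t=15: ready={B,E,F} → run B
t=16: ready={B,E,F} → run B
t=17: ready={E,F} → run E
t=18: ready={E,F} → run E
t=19: ready={E,F} → run E
t=20: ready={E,F} → run E
t=21: ready={E,F} → run E
t=22: ready={E,F} → run E
t=23: ready={E,F} → run E
t=24: ready={F} → run F
t=25: ready={F} → run F
t=26: ready={F} → run F
t=27: ready={F} → run F
t=28: ready={F} → run F
t=29: (idle)
t=30: (idle)
t=31: (idle)
t=32: (idle)
t=33: (idle)
t=34: (idle)
t=35: (idle)

context switches = 8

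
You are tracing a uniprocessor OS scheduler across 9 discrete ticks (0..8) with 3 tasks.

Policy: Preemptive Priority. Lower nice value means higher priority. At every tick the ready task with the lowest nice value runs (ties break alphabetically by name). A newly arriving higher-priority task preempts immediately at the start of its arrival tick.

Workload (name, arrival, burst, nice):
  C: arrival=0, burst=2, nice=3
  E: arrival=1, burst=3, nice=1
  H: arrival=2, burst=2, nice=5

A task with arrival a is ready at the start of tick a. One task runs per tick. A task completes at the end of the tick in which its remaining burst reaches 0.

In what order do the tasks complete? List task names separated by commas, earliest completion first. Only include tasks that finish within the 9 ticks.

completion order = E, C, H

t=0: ready={C} → run C
t=1: ready={C,E} → run E
t=2: ready={C,E,H} → run E
t=3: ready={C,E,H} → run E
t=4: ready={C,H} → run C
t=5: ready={H} → run H
t=6: ready={H} → run H
t=7: (idle)
t=8: (idle)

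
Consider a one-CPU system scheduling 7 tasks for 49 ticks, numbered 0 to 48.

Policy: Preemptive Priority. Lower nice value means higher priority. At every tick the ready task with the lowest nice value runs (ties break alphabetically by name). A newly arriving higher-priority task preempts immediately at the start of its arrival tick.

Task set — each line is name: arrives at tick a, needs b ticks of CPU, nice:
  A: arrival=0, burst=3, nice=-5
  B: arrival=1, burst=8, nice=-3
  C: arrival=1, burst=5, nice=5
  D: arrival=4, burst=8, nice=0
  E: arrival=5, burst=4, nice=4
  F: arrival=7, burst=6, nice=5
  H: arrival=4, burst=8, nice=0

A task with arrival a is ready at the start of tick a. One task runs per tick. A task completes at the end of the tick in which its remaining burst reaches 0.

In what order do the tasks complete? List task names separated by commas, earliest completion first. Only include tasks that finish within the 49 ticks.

completion order = A, B, D, H, E, C, F

t=0: ready={A} → run A
t=1: ready={A,B,C} → run A
t=2: ready={A,B,C} → run A
t=3: ready={B,C} → run B
t=4: ready={B,C,D,H} → run B
t=5: ready={B,C,D,E,H} → run B
t=6: ready={B,C,D,E,H} → run B
t=7: ready={B,C,D,E,F,H} → run B
t=8: ready={B,C,D,E,F,H} → run B
t=9: ready={B,C,D,E,F,H} → run B
t=10: ready={B,C,D,E,F,H} → run B
t=11: ready={C,D,E,F,H} → run D
t=12: ready={C,D,E,F,H} → run D
t=13: ready={C,D,E,F,H} → run D
t=14: ready={C,D,E,F,H} → run D
t=15: ready={C,D,E,F,H} → run D
t=16: ready={C,D,E,F,H} → run D
t=17: ready={C,D,E,F,H} → run D
t=18: ready={C,D,E,F,H} → run D
t=19: ready={C,E,F,H} → run H
t=20: ready={C,E,F,H} → run H
t=21: ready={C,E,F,H} → run H
t=22: ready={C,E,F,H} → run H
t=23: ready={C,E,F,H} → run H
t=24: ready={C,E,F,H} → run H
t=25: ready={C,E,F,H} → run H
t=26: ready={C,E,F,H} → run H
t=27: ready={C,E,F} → run E
t=28: ready={C,E,F} → run E
t=29: ready={C,E,F} → run E
t=30: ready={C,E,F} → run E
t=31: ready={C,F} → run C
t=32: ready={C,F} → run C
t=33: ready={C,F} → run C
t=34: ready={C,F} → run C
t=35: ready={C,F} → run C
t=36: ready={F} → run F
t=37: ready={F} → run F
t=38: ready={F} → run F
t=39: ready={F} → run F
t=40: ready={F} → run F
t=41: ready={F} → run F
t=42: (idle)
t=43: (idle)
t=44: (idle)
t=45: (idle)
t=46: (idle)
t=47: (idle)
t=48: (idle)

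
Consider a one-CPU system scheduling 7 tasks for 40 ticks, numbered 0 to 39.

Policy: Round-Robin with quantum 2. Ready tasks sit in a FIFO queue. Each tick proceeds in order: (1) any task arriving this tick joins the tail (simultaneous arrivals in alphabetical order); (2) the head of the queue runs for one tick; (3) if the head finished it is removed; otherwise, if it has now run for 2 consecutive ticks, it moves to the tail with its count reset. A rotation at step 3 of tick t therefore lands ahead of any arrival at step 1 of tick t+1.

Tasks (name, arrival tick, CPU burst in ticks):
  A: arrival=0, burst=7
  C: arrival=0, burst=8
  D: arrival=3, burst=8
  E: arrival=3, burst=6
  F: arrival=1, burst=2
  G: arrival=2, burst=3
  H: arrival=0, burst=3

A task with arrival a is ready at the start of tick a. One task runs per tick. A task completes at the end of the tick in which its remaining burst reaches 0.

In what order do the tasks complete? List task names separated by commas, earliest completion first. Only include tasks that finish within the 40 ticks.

completion order = F, H, G, A, E, C, D

t=0: queue=[A,C,H] q_used=0 → run A
t=1: queue=[A,C,H,F] q_used=1 → run A
t=2: queue=[C,H,F,A,G] q_used=0 → run C
t=3: queue=[C,H,F,A,G,D,E] q_used=1 → run C
t=4: queue=[H,F,A,G,D,E,C] q_used=0 → run H
t=5: queue=[H,F,A,G,D,E,C] q_used=1 → run H
t=6: queue=[F,A,G,D,E,C,H] q_used=0 → run F
t=7: queue=[F,A,G,D,E,C,H] q_used=1 → run F
t=8: queue=[A,G,D,E,C,H] q_used=0 → run A
t=9: queue=[A,G,D,E,C,H] q_used=1 → run A
t=10: queue=[G,D,E,C,H,A] q_used=0 → run G
t=11: queue=[G,D,E,C,H,A] q_used=1 → run G
t=12: queue=[D,E,C,H,A,G] q_used=0 → run D
t=13: queue=[D,E,C,H,A,G] q_used=1 → run D
t=14: queue=[E,C,H,A,G,D] q_used=0 → run E
t=15: queue=[E,C,H,A,G,D] q_used=1 → run E
t=16: queue=[C,H,A,G,D,E] q_used=0 → run C
t=17: queue=[C,H,A,G,D,E] q_used=1 → run C
t=18: queue=[H,A,G,D,E,C] q_used=0 → run H
t=19: queue=[A,G,D,E,C] q_used=0 → run A
t=20: queue=[A,G,D,E,C] q_used=1 → run A
t=21: queue=[G,D,E,C,A] q_used=0 → run G
t=22: queue=[D,E,C,A] q_used=0 → run D
t=23: queue=[D,E,C,A] q_used=1 → run D
t=24: queue=[E,C,A,D] q_used=0 → run E
t=25: queue=[E,C,A,D] q_used=1 → run E
t=26: queue=[C,A,D,E] q_used=0 → run C
t=27: queue=[C,A,D,E] q_used=1 → run C
t=28: queue=[A,D,E,C] q_used=0 → run A
t=29: queue=[D,E,C] q_used=0 → run D
t=30: queue=[D,E,C] q_used=1 → run D
t=31: queue=[E,C,D] q_used=0 → run E
t=32: queue=[E,C,D] q_used=1 → run E
t=33: queue=[C,D] q_used=0 → run C
t=34: queue=[C,D] q_used=1 → run C
t=35: queue=[D] q_used=0 → run D
t=36: queue=[D] q_used=1 → run D
t=37: (idle)
t=38: (idle)
t=39: (idle)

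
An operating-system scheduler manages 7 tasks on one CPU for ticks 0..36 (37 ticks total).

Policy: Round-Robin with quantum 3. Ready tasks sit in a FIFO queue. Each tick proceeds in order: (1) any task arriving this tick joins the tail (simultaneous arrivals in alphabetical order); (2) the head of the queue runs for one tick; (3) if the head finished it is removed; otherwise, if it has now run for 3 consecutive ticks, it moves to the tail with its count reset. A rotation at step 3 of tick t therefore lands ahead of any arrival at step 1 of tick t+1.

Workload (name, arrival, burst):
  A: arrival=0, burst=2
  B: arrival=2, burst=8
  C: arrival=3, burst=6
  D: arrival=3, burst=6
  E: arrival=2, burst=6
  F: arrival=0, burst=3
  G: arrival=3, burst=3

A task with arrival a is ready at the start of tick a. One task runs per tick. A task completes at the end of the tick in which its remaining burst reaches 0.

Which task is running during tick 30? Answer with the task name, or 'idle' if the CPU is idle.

running at tick 30 = D

t=0: queue=[A,F] q_used=0 → run A
t=1: queue=[A,F] q_used=1 → run A
t=2: queue=[F,B,E] q_used=0 → run F
t=3: queue=[F,B,E,C,D,G] q_used=1 → run F
t=4: queue=[F,B,E,C,D,G] q_used=2 → run F
t=5: queue=[B,E,C,D,G] q_used=0 → run B
t=6: queue=[B,E,C,D,G] q_used=1 → run B
t=7: queue=[B,E,C,D,G] q_used=2 → run B
t=8: queue=[E,C,D,G,B] q_used=0 → run E
t=9: queue=[E,C,D,G,B] q_used=1 → run E
t=10: queue=[E,C,D,G,B] q_used=2 → run E
t=11: queue=[C,D,G,B,E] q_used=0 → run C
t=12: queue=[C,D,G,B,E] q_used=1 → run C
t=13: queue=[C,D,G,B,E] q_used=2 → run C
t=14: queue=[D,G,B,E,C] q_used=0 → run D
t=15: queue=[D,G,B,E,C] q_used=1 → run D
t=16: queue=[D,G,B,E,C] q_used=2 → run D
t=17: queue=[G,B,E,C,D] q_used=0 → run G
t=18: queue=[G,B,E,C,D] q_used=1 → run G
t=19: queue=[G,B,E,C,D] q_used=2 → run G
t=20: queue=[B,E,C,D] q_used=0 → run B
t=21: queue=[B,E,C,D] q_used=1 → run B
t=22: queue=[B,E,C,D] q_used=2 → run B
t=23: queue=[E,C,D,B] q_used=0 → run E
t=24: queue=[E,C,D,B] q_used=1 → run E
t=25: queue=[E,C,D,B] q_used=2 → run E
t=26: queue=[C,D,B] q_used=0 → run C
t=27: queue=[C,D,B] q_used=1 → run C
t=28: queue=[C,D,B] q_used=2 → run C
t=29: queue=[D,B] q_used=0 → run D
t=30: queue=[D,B] q_used=1 → run D
t=31: queue=[D,B] q_used=2 → run D
t=32: queue=[B] q_used=0 → run B
t=33: queue=[B] q_used=1 → run B
t=34: (idle)
t=35: (idle)
t=36: (idle)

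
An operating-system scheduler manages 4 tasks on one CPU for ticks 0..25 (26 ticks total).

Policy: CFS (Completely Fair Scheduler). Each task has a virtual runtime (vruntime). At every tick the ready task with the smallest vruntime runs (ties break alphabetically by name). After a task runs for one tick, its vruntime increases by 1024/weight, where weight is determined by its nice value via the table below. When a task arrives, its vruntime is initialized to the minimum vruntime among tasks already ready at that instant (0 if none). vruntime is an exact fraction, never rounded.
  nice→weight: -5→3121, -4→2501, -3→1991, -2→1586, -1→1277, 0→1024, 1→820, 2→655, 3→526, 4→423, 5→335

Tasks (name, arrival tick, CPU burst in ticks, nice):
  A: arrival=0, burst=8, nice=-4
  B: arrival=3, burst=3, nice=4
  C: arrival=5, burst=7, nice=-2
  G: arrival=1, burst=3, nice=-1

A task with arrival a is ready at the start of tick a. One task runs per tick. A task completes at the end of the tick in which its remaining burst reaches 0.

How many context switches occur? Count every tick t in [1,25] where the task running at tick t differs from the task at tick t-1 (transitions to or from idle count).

context switches = 16

t=0: vr[A=0] → run A
t=1: vr[A=1024/2501 G=1024/2501] → run A
t=2: vr[A=2048/2501 G=1024/2501] → run G
t=3: vr[A=2048/2501 B=2048/2501 G=3868672/3193777] → run A
t=4: vr[A=3072/2501 B=2048/2501 G=3868672/3193777] → run B
t=5: vr[A=3072/2501 B=3427328/1057923 C=3868672/3193777 G=3868672/3193777] → run C
t=6: vr[A=3072/2501 B=3427328/1057923 C=77099520/41519101 G=3868672/3193777] → run G
t=7: vr[A=3072/2501 B=3427328/1057923 C=77099520/41519101 G=6429696/3193777] → run A
t=8: vr[A=4096/2501 B=3427328/1057923 C=77099520/41519101 G=6429696/3193777] → run A
t=9: vr[A=5120/2501 B=3427328/1057923 C=77099520/41519101 G=6429696/3193777] → run C
t=10: vr[A=5120/2501 B=3427328/1057923 C=103906304/41519101 G=6429696/3193777] → run G
t=11: vr[A=5120/2501 B=3427328/1057923 C=103906304/41519101] → run A
t=12: vr[A=6144/2501 B=3427328/1057923 C=103906304/41519101] → run A
t=13: vr[A=7168/2501 B=3427328/1057923 C=103906304/41519101] → run C
t=14: vr[A=7168/2501 B=3427328/1057923 C=130713088/41519101] → run A
t=15: vr[B=3427328/1057923 C=130713088/41519101] → run C
t=16: vr[B=3427328/1057923 C=157519872/41519101] → run B
t=17: vr[B=5988352/1057923 C=157519872/41519101] → run C
t=18: vr[B=5988352/1057923 C=184326656/41519101] → run C
t=19: vr[B=5988352/1057923 C=211133440/41519101] → run C
t=20: vr[B=5988352/1057923] → run B
t=21: (idle)
t=22: (idle)
t=23: (idle)
t=24: (idle)
t=25: (idle)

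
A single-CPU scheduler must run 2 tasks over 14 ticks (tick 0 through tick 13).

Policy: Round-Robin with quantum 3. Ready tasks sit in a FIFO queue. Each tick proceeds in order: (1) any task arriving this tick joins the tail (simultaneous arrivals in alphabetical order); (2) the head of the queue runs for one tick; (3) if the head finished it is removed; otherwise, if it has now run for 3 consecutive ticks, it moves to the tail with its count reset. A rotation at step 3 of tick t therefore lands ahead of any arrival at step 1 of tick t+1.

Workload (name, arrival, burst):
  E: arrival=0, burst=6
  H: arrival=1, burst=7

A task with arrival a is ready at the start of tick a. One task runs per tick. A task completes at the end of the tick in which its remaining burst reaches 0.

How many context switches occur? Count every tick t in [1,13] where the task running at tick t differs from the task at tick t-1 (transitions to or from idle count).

t=0: queue=[E] q_used=0 → run E
t=1: queue=[E,H] q_used=1 → run E
t=2: queue=[E,H] q_used=2 → run E
t=3: queue=[H,E] q_used=0 → run H
t=4: queue=[H,E] q_used=1 → run H
t=5: queue=[H,E] q_used=2 → run H
t=6: queue=[E,H] q_used=0 → run E
t=7: queue=[E,H] q_used=1 → run E
t=8: queue=[E,H] q_used=2 → run E
t=9: queue=[H] q_used=0 → run H
t=10: queue=[H] q_used=1 → run H
t=11: queue=[H] q_used=2 → run H
t=12: queue=[H] q_used=0 → run H
t=13: (idle)

context switches = 4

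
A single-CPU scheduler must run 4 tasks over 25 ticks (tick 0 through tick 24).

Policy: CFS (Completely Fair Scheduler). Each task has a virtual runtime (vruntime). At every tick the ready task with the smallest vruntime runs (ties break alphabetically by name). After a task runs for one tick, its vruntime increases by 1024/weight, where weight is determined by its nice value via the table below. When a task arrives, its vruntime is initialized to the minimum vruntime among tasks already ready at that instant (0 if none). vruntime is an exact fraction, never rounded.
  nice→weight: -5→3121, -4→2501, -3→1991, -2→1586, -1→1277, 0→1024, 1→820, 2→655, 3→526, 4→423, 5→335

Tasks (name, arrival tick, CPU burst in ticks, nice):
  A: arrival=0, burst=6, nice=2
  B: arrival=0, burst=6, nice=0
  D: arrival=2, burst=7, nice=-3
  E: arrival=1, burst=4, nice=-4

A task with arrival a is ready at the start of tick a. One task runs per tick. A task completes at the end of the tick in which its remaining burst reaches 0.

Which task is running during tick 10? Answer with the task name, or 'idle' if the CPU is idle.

t=0: vr[A=0 B=0] → run A
t=1: vr[A=1024/655 B=0 E=0] → run B
t=2: vr[A=1024/655 B=1 D=0 E=0] → run D
t=3: vr[A=1024/655 B=1 D=1024/1991 E=0] → run E
t=4: vr[A=1024/655 B=1 D=1024/1991 E=1024/2501] → run E
t=5: vr[A=1024/655 B=1 D=1024/1991 E=2048/2501] → run D
t=6: vr[A=1024/655 B=1 D=2048/1991 E=2048/2501] → run E
t=7: vr[A=1024/655 B=1 D=2048/1991 E=3072/2501] → run B
t=8: vr[A=1024/655 B=2 D=2048/1991 E=3072/2501] → run D
t=9: vr[A=1024/655 B=2 D=3072/1991 E=3072/2501] → run E
t=10: vr[A=1024/655 B=2 D=3072/1991] → run D
t=11: vr[A=1024/655 B=2 D=4096/1991] → run A
t=12: vr[A=2048/655 B=2 D=4096/1991] → run B
t=13: vr[A=2048/655 B=3 D=4096/1991] → run D
t=14: vr[A=2048/655 B=3 D=5120/1991] → run D
t=15: vr[A=2048/655 B=3 D=6144/1991] → run B
t=16: vr[A=2048/655 B=4 D=6144/1991] → run D
t=17: vr[A=2048/655 B=4] → run A
t=18: vr[A=3072/655 B=4] → run B
t=19: vr[A=3072/655 B=5] → run A
t=20: vr[A=4096/655 B=5] → run B
t=21: vr[A=4096/655] → run A
t=22: vr[A=1024/131] → run A
t=23: (idle)
t=24: (idle)

running at tick 10 = D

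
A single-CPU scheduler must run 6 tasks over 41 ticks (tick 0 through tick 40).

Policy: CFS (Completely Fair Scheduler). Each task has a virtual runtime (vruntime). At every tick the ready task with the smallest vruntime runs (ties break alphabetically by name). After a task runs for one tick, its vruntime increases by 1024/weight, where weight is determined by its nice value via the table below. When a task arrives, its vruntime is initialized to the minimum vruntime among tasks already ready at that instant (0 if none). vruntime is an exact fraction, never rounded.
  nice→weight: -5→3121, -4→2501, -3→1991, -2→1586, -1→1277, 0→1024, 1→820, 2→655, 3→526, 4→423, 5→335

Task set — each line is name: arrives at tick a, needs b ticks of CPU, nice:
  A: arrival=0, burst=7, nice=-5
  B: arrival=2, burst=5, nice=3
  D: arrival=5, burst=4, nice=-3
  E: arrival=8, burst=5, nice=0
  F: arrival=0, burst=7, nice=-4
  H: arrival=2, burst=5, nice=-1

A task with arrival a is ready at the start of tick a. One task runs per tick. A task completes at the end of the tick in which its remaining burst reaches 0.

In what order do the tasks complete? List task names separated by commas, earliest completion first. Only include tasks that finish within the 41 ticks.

completion order = D, A, F, H, E, B

t=0: vr[A=0 F=0] → run A
t=1: vr[A=1024/3121 F=0] → run F
t=2: vr[A=1024/3121 B=1024/3121 F=1024/2501 H=1024/3121] → run A
t=3: vr[A=2048/3121 B=1024/3121 F=1024/2501 H=1024/3121] → run B
t=4: vr[A=2048/3121 B=1867264/820823 F=1024/2501 H=1024/3121] → run H
t=5: vr[A=2048/3121 B=1867264/820823 D=1024/2501 F=1024/2501 H=4503552/3985517] → run D
t=6: vr[A=2048/3121 B=1867264/820823 D=4599808/4979491 F=1024/2501 H=4503552/3985517] → run F
t=7: vr[A=2048/3121 B=1867264/820823 D=4599808/4979491 F=2048/2501 H=4503552/3985517] → run A
t=8: vr[A=3072/3121 B=1867264/820823 D=4599808/4979491 E=2048/2501 F=2048/2501 H=4503552/3985517] → run E
t=9: vr[A=3072/3121 B=1867264/820823 D=4599808/4979491 E=4549/2501 F=2048/2501 H=4503552/3985517] → run F
t=10: vr[A=3072/3121 B=1867264/820823 D=4599808/4979491 E=4549/2501 F=3072/2501 H=4503552/3985517] → run D
t=11: vr[A=3072/3121 B=1867264/820823 D=7160832/4979491 E=4549/2501 F=3072/2501 H=4503552/3985517] → run A
t=12: vr[A=4096/3121 B=1867264/820823 D=7160832/4979491 E=4549/2501 F=3072/2501 H=4503552/3985517] → run H
t=13: vr[A=4096/3121 B=1867264/820823 D=7160832/4979491 E=4549/2501 F=3072/2501 H=7699456/3985517] → run F
t=14: vr[A=4096/3121 B=1867264/820823 D=7160832/4979491 E=4549/2501 F=4096/2501 H=7699456/3985517] → run A
t=15: vr[A=5120/3121 B=1867264/820823 D=7160832/4979491 E=4549/2501 F=4096/2501 H=7699456/3985517] → run D
t=16: vr[A=5120/3121 B=1867264/820823 D=9721856/4979491 E=4549/2501 F=4096/2501 H=7699456/3985517] → run F
t=17: vr[A=5120/3121 B=1867264/820823 D=9721856/4979491 E=4549/2501 F=5120/2501 H=7699456/3985517] → run A
t=18: vr[A=6144/3121 B=1867264/820823 D=9721856/4979491 E=4549/2501 F=5120/2501 H=7699456/3985517] → run E
t=19: vr[A=6144/3121 B=1867264/820823 D=9721856/4979491 E=7050/2501 F=5120/2501 H=7699456/3985517] → run H
t=20: vr[A=6144/3121 B=1867264/820823 D=9721856/4979491 E=7050/2501 F=5120/2501 H=10895360/3985517] → run D
t=21: vr[A=6144/3121 B=1867264/820823 E=7050/2501 F=5120/2501 H=10895360/3985517] → run A
t=22: vr[B=1867264/820823 E=7050/2501 F=5120/2501 H=10895360/3985517] → run F
t=23: vr[B=1867264/820823 E=7050/2501 F=6144/2501 H=10895360/3985517] → run B
t=24: vr[B=3465216/820823 E=7050/2501 F=6144/2501 H=10895360/3985517] → run F
t=25: vr[B=3465216/820823 E=7050/2501 H=10895360/3985517] → run H
t=26: vr[B=3465216/820823 E=7050/2501 H=14091264/3985517] → run E
t=27: vr[B=3465216/820823 E=9551/2501 H=14091264/3985517] → run H
t=28: vr[B=3465216/820823 E=9551/2501] → run E
t=29: vr[B=3465216/820823 E=12052/2501] → run B
t=30: vr[B=5063168/820823 E=12052/2501] → run E
t=31: vr[B=5063168/820823] → run B
t=32: vr[B=6661120/820823] → run B
t=33: (idle)
t=34: (idle)
t=35: (idle)
t=36: (idle)
t=37: (idle)
t=38: (idle)
t=39: (idle)
t=40: (idle)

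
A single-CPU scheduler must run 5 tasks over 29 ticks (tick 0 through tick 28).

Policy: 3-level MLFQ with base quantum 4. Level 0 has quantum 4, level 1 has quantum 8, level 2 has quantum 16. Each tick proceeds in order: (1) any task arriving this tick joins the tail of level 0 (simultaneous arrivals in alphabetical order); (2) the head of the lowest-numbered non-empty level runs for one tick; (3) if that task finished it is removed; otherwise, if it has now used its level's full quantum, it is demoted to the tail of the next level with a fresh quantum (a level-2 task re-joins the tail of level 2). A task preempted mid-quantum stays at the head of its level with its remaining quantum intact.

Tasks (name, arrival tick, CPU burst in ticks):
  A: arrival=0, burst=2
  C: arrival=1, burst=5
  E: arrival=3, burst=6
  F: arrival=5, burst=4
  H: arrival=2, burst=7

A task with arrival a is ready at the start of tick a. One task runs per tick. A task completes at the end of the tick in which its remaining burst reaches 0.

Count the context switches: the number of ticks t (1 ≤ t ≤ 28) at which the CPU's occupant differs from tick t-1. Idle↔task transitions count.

t=0: L0/L1/L2 = A/-/- → run A
t=1: L0/L1/L2 = AC/-/- → run A
t=2: L0/L1/L2 = CH/-/- → run C
t=3: L0/L1/L2 = CHE/-/- → run C
t=4: L0/L1/L2 = CHE/-/- → run C
t=5: L0/L1/L2 = CHEF/-/- → run C
t=6: L0/L1/L2 = HEF/C/- → run H
t=7: L0/L1/L2 = HEF/C/- → run H
t=8: L0/L1/L2 = HEF/C/- → run H
t=9: L0/L1/L2 = HEF/C/- → run H
t=10: L0/L1/L2 = EF/CH/- → run E
t=11: L0/L1/L2 = EF/CH/- → run E
t=12: L0/L1/L2 = EF/CH/- → run E
t=13: L0/L1/L2 = EF/CH/- → run E
t=14: L0/L1/L2 = F/CHE/- → run F
t=15: L0/L1/L2 = F/CHE/- → run F
t=16: L0/L1/L2 = F/CHE/- → run F
t=17: L0/L1/L2 = F/CHE/- → run F
t=18: L0/L1/L2 = -/CHE/- → run C
t=19: L0/L1/L2 = -/HE/- → run H
t=20: L0/L1/L2 = -/HE/- → run H
t=21: L0/L1/L2 = -/HE/- → run H
t=22: L0/L1/L2 = -/E/- → run E
t=23: L0/L1/L2 = -/E/- → run E
t=24: (idle)
t=25: (idle)
t=26: (idle)
t=27: (idle)
t=28: (idle)

context switches = 8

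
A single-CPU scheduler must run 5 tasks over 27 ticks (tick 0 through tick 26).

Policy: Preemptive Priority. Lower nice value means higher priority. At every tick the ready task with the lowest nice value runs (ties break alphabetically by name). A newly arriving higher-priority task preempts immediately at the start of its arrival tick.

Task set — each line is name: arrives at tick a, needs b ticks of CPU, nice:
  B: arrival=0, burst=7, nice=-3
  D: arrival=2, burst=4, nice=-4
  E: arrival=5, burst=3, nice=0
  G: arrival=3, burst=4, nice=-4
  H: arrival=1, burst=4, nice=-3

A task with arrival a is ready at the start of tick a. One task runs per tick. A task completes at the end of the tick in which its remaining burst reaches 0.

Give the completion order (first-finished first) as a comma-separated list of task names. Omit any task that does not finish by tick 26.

t=0: ready={B} → run B
t=1: ready={B,H} → run B
t=2: ready={B,D,H} → run D
t=3: ready={B,D,G,H} → run D
t=4: ready={B,D,G,H} → run D
t=5: ready={B,D,E,G,H} → run D
t=6: ready={B,E,G,H} → run G
t=7: ready={B,E,G,H} → run G
t=8: ready={B,E,G,H} → run G
t=9: ready={B,E,G,H} → run G
t=10: ready={B,E,H} → run B
t=11: ready={B,E,H} → run B
t=12: ready={B,E,H} → run B
t=13: ready={B,E,H} → run B
t=14: ready={B,E,H} → run B
t=15: ready={E,H} → run H
t=16: ready={E,H} → run H
t=17: ready={E,H} → run H
t=18: ready={E,H} → run H
t=19: ready={E} → run E
t=20: ready={E} → run E
t=21: ready={E} → run E
t=22: (idle)
t=23: (idle)
t=24: (idle)
t=25: (idle)
t=26: (idle)

completion order = D, G, B, H, E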